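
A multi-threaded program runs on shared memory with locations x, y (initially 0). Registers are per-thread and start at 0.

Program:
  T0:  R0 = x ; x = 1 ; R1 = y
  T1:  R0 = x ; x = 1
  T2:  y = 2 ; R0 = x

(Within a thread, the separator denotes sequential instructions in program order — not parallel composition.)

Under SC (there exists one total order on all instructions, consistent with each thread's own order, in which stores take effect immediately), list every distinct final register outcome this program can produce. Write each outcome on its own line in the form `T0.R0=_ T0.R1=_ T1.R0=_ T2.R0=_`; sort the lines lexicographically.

T0.R0=0 T0.R1=0 T1.R0=0 T2.R0=1
T0.R0=0 T0.R1=0 T1.R0=1 T2.R0=1
T0.R0=0 T0.R1=2 T1.R0=0 T2.R0=0
T0.R0=0 T0.R1=2 T1.R0=0 T2.R0=1
T0.R0=0 T0.R1=2 T1.R0=1 T2.R0=0
T0.R0=0 T0.R1=2 T1.R0=1 T2.R0=1
T0.R0=1 T0.R1=0 T1.R0=0 T2.R0=1
T0.R0=1 T0.R1=2 T1.R0=0 T2.R0=0
T0.R0=1 T0.R1=2 T1.R0=0 T2.R0=1

outcome vector order: (T0.R0,T0.R1,T1.R0,T2.R0)
|SC outcomes| = 9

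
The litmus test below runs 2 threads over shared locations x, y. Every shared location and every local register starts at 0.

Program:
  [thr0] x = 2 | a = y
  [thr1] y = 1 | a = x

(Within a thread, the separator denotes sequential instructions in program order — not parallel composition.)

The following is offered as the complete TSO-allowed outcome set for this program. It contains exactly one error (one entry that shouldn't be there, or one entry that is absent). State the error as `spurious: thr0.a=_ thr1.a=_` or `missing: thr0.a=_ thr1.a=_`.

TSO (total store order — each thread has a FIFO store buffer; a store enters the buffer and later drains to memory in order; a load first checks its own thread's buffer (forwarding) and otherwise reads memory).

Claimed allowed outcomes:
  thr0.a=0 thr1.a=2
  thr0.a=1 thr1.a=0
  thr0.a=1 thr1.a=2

missing: thr0.a=0 thr1.a=0

outcome vector order: (thr0.a,thr1.a)
[TSO] allowed = {00, 02, 10, 12}
TSO∖claimed = {00}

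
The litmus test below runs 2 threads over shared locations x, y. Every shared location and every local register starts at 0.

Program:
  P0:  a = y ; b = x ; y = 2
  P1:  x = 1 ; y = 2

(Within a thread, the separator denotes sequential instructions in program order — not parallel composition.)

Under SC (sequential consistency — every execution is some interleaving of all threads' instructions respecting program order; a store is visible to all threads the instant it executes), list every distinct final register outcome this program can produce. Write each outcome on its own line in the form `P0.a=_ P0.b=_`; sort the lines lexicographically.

P0.a=0 P0.b=0
P0.a=0 P0.b=1
P0.a=2 P0.b=1

outcome vector order: (P0.a,P0.b)
|SC outcomes| = 3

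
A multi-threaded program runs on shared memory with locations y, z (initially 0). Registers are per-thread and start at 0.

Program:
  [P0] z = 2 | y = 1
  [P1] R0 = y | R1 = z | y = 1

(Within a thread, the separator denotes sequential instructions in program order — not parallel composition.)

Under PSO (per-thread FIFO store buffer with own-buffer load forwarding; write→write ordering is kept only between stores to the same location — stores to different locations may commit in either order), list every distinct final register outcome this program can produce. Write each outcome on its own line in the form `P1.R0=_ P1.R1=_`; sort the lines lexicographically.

outcome vector order: (P1.R0,P1.R1)
|PSO outcomes| = 4

P1.R0=0 P1.R1=0
P1.R0=0 P1.R1=2
P1.R0=1 P1.R1=0
P1.R0=1 P1.R1=2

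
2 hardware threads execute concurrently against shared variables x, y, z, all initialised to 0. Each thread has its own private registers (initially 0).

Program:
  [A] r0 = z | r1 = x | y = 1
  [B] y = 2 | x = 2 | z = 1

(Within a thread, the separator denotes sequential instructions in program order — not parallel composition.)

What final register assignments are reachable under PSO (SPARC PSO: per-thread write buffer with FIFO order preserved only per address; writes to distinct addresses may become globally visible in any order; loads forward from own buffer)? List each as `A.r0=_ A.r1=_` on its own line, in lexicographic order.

A.r0=0 A.r1=0
A.r0=0 A.r1=2
A.r0=1 A.r1=0
A.r0=1 A.r1=2

outcome vector order: (A.r0,A.r1)
|PSO outcomes| = 4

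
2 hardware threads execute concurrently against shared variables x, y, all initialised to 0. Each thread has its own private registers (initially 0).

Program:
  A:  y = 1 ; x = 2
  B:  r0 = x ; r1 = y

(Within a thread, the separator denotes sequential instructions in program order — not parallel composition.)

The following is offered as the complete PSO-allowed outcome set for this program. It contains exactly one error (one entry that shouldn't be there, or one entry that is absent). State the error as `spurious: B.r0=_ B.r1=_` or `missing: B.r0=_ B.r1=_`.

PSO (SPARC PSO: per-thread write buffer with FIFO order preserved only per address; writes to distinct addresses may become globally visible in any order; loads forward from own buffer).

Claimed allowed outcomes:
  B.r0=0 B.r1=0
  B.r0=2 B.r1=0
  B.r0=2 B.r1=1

missing: B.r0=0 B.r1=1

outcome vector order: (B.r0,B.r1)
PSO: 4 outcomes — {<0 0>, <0 1>, <2 0>, <2 1>}
PSO∖claimed = {<0 1>}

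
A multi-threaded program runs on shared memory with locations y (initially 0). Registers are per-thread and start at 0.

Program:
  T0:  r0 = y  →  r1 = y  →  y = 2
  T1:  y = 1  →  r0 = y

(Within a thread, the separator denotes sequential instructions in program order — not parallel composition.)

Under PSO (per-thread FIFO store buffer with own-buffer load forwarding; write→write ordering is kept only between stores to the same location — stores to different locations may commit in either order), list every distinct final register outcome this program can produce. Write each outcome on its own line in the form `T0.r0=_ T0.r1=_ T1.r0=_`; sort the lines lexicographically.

outcome vector order: (T0.r0,T0.r1,T1.r0)
|PSO outcomes| = 6

T0.r0=0 T0.r1=0 T1.r0=1
T0.r0=0 T0.r1=0 T1.r0=2
T0.r0=0 T0.r1=1 T1.r0=1
T0.r0=0 T0.r1=1 T1.r0=2
T0.r0=1 T0.r1=1 T1.r0=1
T0.r0=1 T0.r1=1 T1.r0=2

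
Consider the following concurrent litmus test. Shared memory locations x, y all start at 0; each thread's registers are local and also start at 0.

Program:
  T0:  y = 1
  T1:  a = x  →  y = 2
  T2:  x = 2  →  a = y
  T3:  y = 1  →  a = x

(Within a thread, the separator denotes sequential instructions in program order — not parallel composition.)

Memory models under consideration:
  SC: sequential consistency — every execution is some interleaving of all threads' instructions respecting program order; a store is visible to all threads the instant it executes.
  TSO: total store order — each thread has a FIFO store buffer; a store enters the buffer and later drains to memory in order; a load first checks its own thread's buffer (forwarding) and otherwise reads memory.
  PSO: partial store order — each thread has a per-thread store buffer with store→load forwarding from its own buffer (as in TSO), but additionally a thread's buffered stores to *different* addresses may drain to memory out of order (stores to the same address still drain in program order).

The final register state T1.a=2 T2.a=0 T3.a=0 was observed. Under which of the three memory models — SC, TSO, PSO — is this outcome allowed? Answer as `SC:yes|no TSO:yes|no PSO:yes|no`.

SC:no TSO:yes PSO:yes

outcome vector order: (T1.a,T2.a,T3.a)
SC (10): 0/0/2; 0/1/0; 0/1/2; 0/2/0; 0/2/2; 2/0/2; 2/1/0; 2/1/2; 2/2/0; 2/2/2
TSO (12): 0/0/0; 0/0/2; 0/1/0; 0/1/2; 0/2/0; 0/2/2; 2/0/0; 2/0/2; 2/1/0; 2/1/2; 2/2/0; 2/2/2
PSO (12): 0/0/0; 0/0/2; 0/1/0; 0/1/2; 0/2/0; 0/2/2; 2/0/0; 2/0/2; 2/1/0; 2/1/2; 2/2/0; 2/2/2
target 2/0/0 ∈ {TSO,PSO}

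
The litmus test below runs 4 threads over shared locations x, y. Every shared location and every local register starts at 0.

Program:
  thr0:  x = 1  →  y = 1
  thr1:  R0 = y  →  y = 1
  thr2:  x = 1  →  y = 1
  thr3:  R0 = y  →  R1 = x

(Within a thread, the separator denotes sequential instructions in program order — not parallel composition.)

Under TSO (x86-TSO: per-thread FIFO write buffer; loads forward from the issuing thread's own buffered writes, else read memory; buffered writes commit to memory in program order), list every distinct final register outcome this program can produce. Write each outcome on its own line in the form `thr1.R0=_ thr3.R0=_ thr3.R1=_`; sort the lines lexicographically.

outcome vector order: (thr1.R0,thr3.R0,thr3.R1)
|TSO outcomes| = 7

thr1.R0=0 thr3.R0=0 thr3.R1=0
thr1.R0=0 thr3.R0=0 thr3.R1=1
thr1.R0=0 thr3.R0=1 thr3.R1=0
thr1.R0=0 thr3.R0=1 thr3.R1=1
thr1.R0=1 thr3.R0=0 thr3.R1=0
thr1.R0=1 thr3.R0=0 thr3.R1=1
thr1.R0=1 thr3.R0=1 thr3.R1=1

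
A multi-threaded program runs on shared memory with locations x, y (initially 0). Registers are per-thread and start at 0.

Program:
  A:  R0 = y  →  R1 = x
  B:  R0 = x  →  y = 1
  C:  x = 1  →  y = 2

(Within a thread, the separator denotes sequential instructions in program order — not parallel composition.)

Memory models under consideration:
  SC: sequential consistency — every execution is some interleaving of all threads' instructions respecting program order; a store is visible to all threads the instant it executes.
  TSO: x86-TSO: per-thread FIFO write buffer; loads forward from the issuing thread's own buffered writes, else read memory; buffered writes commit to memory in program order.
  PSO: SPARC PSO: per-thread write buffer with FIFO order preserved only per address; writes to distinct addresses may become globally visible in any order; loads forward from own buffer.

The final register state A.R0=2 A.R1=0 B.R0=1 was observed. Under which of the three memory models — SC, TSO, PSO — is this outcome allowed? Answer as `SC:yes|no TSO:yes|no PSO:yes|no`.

outcome vector order: (A.R0,A.R1,B.R0)
SC (9): 0/0/0 0/0/1 0/1/0 0/1/1 1/0/0 1/1/0 1/1/1 2/1/0 2/1/1
TSO (9): 0/0/0 0/0/1 0/1/0 0/1/1 1/0/0 1/1/0 1/1/1 2/1/0 2/1/1
PSO (11): 0/0/0 0/0/1 0/1/0 0/1/1 1/0/0 1/1/0 1/1/1 2/0/0 2/0/1 2/1/0 2/1/1
target 2/0/1 ∈ {PSO}

SC:no TSO:no PSO:yes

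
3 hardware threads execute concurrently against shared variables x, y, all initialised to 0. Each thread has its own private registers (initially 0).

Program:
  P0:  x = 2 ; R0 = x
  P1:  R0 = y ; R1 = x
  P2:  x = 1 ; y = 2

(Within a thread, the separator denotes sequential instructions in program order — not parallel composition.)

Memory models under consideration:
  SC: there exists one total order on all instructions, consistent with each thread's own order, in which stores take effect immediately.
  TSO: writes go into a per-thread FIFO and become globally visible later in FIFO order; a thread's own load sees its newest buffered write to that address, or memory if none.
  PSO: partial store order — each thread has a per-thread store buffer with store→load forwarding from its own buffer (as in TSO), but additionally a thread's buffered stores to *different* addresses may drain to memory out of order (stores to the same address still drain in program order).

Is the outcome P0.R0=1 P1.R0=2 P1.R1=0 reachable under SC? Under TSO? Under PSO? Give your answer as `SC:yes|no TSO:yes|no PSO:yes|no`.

outcome vector order: (P0.R0,P1.R0,P1.R1)
[SC] allowed = {<1 0 0>; <1 0 1>; <1 0 2>; <1 2 1>; <2 0 0>; <2 0 1>; <2 0 2>; <2 2 1>; <2 2 2>}
[TSO] allowed = {<1 0 0>; <1 0 1>; <1 0 2>; <1 2 1>; <2 0 0>; <2 0 1>; <2 0 2>; <2 2 1>; <2 2 2>}
[PSO] allowed = {<1 0 0>; <1 0 1>; <1 0 2>; <1 2 0>; <1 2 1>; <1 2 2>; <2 0 0>; <2 0 1>; <2 0 2>; <2 2 0>; <2 2 1>; <2 2 2>}
target <1 2 0> ∈ {PSO}

SC:no TSO:no PSO:yes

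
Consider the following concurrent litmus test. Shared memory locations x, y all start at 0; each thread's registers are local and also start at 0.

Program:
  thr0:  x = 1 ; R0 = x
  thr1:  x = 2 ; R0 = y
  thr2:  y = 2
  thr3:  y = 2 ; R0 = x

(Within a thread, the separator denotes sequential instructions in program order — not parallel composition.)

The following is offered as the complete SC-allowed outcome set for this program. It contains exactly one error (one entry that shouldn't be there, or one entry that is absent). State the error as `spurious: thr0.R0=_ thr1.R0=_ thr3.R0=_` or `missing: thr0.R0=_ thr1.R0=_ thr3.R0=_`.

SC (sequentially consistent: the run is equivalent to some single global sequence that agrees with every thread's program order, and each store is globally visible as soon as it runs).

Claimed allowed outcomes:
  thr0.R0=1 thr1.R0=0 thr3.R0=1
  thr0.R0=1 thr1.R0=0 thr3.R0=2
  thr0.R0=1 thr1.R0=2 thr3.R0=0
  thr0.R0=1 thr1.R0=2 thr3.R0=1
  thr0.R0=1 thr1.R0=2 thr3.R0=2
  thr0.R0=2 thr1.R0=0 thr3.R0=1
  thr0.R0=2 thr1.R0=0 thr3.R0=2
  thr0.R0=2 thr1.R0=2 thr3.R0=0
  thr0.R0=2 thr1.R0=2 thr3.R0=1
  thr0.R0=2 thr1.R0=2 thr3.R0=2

spurious: thr0.R0=2 thr1.R0=0 thr3.R0=1

outcome vector order: (thr0.R0,thr1.R0,thr3.R0)
[SC] allowed = {(1,0,1), (1,0,2), (1,2,0), (1,2,1), (1,2,2), (2,0,2), (2,2,0), (2,2,1), (2,2,2)}
claimed∖SC = {(2,0,1)}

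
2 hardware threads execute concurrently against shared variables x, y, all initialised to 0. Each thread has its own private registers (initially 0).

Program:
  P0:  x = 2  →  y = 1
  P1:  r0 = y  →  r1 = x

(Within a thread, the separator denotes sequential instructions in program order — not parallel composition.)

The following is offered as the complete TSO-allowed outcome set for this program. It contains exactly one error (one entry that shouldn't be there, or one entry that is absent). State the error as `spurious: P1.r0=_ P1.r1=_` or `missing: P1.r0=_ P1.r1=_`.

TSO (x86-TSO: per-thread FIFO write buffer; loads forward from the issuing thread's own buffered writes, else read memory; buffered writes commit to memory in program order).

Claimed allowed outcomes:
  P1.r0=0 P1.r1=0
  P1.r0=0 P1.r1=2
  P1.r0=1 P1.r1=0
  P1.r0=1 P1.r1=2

spurious: P1.r0=1 P1.r1=0

outcome vector order: (P1.r0,P1.r1)
TSO (3): 0/0; 0/2; 1/2
claimed∖TSO = {1/0}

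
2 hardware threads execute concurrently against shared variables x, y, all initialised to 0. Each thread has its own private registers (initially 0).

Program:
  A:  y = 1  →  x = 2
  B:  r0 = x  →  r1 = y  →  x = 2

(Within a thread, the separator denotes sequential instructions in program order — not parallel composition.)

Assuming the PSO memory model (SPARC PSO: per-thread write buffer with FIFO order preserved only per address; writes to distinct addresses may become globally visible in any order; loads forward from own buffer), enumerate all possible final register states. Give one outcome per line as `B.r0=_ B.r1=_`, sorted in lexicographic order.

outcome vector order: (B.r0,B.r1)
|PSO outcomes| = 4

B.r0=0 B.r1=0
B.r0=0 B.r1=1
B.r0=2 B.r1=0
B.r0=2 B.r1=1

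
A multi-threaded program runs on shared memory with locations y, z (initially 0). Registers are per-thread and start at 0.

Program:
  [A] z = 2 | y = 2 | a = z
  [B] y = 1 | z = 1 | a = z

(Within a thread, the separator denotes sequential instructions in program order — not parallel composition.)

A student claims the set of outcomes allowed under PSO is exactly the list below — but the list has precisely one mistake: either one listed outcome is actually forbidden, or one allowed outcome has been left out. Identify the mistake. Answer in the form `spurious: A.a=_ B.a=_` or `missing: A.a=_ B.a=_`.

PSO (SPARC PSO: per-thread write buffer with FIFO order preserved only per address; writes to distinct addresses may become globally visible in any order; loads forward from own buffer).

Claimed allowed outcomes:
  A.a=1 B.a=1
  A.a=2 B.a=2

outcome vector order: (A.a,B.a)
PSO (3): <1 1> <2 1> <2 2>
PSO∖claimed = {<2 1>}

missing: A.a=2 B.a=1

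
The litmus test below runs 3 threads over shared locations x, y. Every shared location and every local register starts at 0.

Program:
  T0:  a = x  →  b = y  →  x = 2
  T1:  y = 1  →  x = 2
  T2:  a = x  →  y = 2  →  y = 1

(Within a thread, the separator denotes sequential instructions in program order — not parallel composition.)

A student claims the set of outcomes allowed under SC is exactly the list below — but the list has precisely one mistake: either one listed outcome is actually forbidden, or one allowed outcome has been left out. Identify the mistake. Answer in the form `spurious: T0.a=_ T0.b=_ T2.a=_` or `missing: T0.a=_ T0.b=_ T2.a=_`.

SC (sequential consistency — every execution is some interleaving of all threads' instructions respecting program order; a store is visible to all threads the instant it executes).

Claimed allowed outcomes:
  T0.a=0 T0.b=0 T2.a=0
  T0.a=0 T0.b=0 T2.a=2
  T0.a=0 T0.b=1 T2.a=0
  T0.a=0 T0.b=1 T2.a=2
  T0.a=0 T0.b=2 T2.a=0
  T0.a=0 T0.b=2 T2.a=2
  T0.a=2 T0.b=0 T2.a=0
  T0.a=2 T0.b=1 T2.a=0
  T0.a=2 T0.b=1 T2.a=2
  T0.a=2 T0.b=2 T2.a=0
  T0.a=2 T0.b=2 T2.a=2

spurious: T0.a=2 T0.b=0 T2.a=0

outcome vector order: (T0.a,T0.b,T2.a)
[SC] allowed = {0/0/0 0/0/2 0/1/0 0/1/2 0/2/0 0/2/2 2/1/0 2/1/2 2/2/0 2/2/2}
claimed∖SC = {2/0/0}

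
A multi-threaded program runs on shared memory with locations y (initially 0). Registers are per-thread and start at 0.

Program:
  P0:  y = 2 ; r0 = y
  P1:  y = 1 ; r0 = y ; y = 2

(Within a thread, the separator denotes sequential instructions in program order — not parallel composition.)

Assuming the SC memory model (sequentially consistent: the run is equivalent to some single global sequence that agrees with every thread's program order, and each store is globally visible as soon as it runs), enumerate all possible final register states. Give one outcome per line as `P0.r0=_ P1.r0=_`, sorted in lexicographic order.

P0.r0=1 P1.r0=1
P0.r0=2 P1.r0=1
P0.r0=2 P1.r0=2

outcome vector order: (P0.r0,P1.r0)
|SC outcomes| = 3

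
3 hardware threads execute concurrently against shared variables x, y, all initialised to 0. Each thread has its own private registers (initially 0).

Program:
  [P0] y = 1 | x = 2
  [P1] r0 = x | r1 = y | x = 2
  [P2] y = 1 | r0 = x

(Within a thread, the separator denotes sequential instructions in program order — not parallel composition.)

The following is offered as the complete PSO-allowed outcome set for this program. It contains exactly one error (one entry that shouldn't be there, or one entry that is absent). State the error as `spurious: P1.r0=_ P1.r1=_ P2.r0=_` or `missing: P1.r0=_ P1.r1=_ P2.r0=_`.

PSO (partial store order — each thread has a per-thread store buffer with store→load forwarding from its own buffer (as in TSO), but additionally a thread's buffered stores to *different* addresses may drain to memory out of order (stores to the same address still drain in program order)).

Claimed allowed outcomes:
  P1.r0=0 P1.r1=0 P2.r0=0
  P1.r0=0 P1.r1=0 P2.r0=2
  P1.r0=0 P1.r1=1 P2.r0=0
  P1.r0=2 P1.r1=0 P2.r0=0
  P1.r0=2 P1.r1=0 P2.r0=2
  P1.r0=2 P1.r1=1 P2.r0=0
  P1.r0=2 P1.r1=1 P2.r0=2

outcome vector order: (P1.r0,P1.r1,P2.r0)
PSO (8): (0,0,0); (0,0,2); (0,1,0); (0,1,2); (2,0,0); (2,0,2); (2,1,0); (2,1,2)
PSO∖claimed = {(0,1,2)}

missing: P1.r0=0 P1.r1=1 P2.r0=2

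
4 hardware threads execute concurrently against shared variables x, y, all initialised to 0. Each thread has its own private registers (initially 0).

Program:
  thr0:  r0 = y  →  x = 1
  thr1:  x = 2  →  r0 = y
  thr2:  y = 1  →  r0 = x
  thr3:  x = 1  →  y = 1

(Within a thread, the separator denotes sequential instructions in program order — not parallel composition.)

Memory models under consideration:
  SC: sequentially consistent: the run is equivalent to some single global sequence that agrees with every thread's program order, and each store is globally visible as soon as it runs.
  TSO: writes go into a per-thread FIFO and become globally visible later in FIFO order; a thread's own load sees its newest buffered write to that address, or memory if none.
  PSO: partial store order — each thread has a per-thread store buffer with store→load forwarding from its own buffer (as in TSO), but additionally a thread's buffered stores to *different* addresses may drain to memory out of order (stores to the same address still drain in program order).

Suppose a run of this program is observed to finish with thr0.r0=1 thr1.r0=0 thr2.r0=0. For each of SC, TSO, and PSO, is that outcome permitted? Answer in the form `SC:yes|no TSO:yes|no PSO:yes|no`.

SC:no TSO:yes PSO:yes

outcome vector order: (thr0.r0,thr1.r0,thr2.r0)
SC (10): (0,0,1), (0,0,2), (0,1,0), (0,1,1), (0,1,2), (1,0,1), (1,0,2), (1,1,0), (1,1,1), (1,1,2)
TSO (12): (0,0,0), (0,0,1), (0,0,2), (0,1,0), (0,1,1), (0,1,2), (1,0,0), (1,0,1), (1,0,2), (1,1,0), (1,1,1), (1,1,2)
PSO (12): (0,0,0), (0,0,1), (0,0,2), (0,1,0), (0,1,1), (0,1,2), (1,0,0), (1,0,1), (1,0,2), (1,1,0), (1,1,1), (1,1,2)
target (1,0,0) ∈ {TSO,PSO}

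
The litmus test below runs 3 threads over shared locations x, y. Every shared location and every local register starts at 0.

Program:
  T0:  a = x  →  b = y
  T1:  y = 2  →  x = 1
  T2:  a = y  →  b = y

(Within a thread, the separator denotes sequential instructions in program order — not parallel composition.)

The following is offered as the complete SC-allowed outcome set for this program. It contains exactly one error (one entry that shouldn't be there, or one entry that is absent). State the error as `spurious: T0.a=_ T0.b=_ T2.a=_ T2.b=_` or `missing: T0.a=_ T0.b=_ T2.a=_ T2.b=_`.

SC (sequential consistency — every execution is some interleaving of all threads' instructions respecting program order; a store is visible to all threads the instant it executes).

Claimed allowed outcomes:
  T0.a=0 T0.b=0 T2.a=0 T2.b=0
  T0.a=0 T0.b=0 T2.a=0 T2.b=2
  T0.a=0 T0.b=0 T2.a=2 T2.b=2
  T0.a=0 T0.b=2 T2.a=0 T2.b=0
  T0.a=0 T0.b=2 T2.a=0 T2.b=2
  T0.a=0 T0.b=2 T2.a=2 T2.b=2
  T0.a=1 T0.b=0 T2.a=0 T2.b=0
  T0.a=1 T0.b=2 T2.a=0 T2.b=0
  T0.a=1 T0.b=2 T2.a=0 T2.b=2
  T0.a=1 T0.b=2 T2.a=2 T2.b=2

outcome vector order: (T0.a,T0.b,T2.a,T2.b)
under SC → 0000, 0002, 0022, 0200, 0202, 0222, 1200, 1202, 1222
claimed∖SC = {1000}

spurious: T0.a=1 T0.b=0 T2.a=0 T2.b=0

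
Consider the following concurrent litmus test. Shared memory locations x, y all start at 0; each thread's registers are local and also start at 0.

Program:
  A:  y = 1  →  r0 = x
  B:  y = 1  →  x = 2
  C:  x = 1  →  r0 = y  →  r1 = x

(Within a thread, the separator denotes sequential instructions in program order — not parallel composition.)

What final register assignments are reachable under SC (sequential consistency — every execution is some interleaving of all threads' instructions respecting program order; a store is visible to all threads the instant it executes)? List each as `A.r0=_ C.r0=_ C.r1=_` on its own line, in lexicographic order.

outcome vector order: (A.r0,C.r0,C.r1)
|SC outcomes| = 10

A.r0=0 C.r0=1 C.r1=1
A.r0=0 C.r0=1 C.r1=2
A.r0=1 C.r0=0 C.r1=1
A.r0=1 C.r0=0 C.r1=2
A.r0=1 C.r0=1 C.r1=1
A.r0=1 C.r0=1 C.r1=2
A.r0=2 C.r0=0 C.r1=1
A.r0=2 C.r0=0 C.r1=2
A.r0=2 C.r0=1 C.r1=1
A.r0=2 C.r0=1 C.r1=2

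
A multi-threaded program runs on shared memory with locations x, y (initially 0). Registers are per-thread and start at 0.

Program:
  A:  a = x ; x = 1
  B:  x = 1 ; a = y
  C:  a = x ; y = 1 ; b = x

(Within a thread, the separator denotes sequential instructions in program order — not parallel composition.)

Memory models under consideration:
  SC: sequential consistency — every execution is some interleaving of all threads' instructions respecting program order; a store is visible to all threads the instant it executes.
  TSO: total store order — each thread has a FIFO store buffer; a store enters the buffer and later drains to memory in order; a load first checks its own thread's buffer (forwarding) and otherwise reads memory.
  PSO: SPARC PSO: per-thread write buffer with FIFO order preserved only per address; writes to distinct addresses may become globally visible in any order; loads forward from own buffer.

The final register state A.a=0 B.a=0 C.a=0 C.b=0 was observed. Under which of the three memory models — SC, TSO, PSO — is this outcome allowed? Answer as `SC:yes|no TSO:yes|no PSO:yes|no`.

outcome vector order: (A.a,B.a,C.a,C.b)
SC (10): 0/0/0/1; 0/0/1/1; 0/1/0/0; 0/1/0/1; 0/1/1/1; 1/0/0/1; 1/0/1/1; 1/1/0/0; 1/1/0/1; 1/1/1/1
TSO (12): 0/0/0/0; 0/0/0/1; 0/0/1/1; 0/1/0/0; 0/1/0/1; 0/1/1/1; 1/0/0/0; 1/0/0/1; 1/0/1/1; 1/1/0/0; 1/1/0/1; 1/1/1/1
PSO (12): 0/0/0/0; 0/0/0/1; 0/0/1/1; 0/1/0/0; 0/1/0/1; 0/1/1/1; 1/0/0/0; 1/0/0/1; 1/0/1/1; 1/1/0/0; 1/1/0/1; 1/1/1/1
target 0/0/0/0 ∈ {TSO,PSO}

SC:no TSO:yes PSO:yes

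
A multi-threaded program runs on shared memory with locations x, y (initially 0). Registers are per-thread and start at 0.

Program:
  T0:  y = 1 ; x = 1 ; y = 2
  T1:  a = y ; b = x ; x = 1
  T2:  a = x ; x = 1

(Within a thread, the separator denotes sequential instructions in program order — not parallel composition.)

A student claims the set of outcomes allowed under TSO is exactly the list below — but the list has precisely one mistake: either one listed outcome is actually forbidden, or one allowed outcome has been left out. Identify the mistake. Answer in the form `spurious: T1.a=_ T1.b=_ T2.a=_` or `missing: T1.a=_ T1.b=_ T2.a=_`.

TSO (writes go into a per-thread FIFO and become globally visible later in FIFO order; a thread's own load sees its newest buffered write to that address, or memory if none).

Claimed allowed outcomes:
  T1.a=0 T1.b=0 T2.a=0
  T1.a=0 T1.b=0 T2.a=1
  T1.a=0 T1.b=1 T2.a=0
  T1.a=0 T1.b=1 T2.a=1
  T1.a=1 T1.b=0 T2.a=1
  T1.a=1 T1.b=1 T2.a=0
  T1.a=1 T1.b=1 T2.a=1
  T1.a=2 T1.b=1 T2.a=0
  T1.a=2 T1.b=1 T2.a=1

outcome vector order: (T1.a,T1.b,T2.a)
[TSO] allowed = {000, 001, 010, 011, 100, 101, 110, 111, 210, 211}
TSO∖claimed = {100}

missing: T1.a=1 T1.b=0 T2.a=0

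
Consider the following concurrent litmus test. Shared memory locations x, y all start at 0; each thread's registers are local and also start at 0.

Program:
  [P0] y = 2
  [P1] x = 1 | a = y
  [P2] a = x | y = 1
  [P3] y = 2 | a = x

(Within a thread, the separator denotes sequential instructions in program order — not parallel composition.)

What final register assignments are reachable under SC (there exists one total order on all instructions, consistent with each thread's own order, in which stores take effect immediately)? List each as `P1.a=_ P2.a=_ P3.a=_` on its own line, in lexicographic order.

outcome vector order: (P1.a,P2.a,P3.a)
|SC outcomes| = 10

P1.a=0 P2.a=0 P3.a=1
P1.a=0 P2.a=1 P3.a=1
P1.a=1 P2.a=0 P3.a=0
P1.a=1 P2.a=0 P3.a=1
P1.a=1 P2.a=1 P3.a=0
P1.a=1 P2.a=1 P3.a=1
P1.a=2 P2.a=0 P3.a=0
P1.a=2 P2.a=0 P3.a=1
P1.a=2 P2.a=1 P3.a=0
P1.a=2 P2.a=1 P3.a=1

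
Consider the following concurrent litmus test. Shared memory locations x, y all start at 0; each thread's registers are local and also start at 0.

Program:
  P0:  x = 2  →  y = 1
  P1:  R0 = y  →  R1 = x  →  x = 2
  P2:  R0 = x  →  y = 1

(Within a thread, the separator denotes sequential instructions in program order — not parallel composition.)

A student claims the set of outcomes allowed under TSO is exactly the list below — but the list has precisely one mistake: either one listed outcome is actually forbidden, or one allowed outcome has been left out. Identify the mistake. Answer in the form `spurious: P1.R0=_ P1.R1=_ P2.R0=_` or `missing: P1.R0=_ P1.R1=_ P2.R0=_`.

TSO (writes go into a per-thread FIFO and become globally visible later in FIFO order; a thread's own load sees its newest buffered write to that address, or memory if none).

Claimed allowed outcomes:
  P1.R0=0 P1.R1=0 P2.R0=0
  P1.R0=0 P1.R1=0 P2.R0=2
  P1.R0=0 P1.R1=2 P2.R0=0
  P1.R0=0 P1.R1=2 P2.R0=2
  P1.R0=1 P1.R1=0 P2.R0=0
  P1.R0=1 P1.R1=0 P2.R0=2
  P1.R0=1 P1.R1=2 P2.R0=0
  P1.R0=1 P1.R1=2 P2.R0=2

spurious: P1.R0=1 P1.R1=0 P2.R0=2

outcome vector order: (P1.R0,P1.R1,P2.R0)
[TSO] allowed = {000, 002, 020, 022, 100, 120, 122}
claimed∖TSO = {102}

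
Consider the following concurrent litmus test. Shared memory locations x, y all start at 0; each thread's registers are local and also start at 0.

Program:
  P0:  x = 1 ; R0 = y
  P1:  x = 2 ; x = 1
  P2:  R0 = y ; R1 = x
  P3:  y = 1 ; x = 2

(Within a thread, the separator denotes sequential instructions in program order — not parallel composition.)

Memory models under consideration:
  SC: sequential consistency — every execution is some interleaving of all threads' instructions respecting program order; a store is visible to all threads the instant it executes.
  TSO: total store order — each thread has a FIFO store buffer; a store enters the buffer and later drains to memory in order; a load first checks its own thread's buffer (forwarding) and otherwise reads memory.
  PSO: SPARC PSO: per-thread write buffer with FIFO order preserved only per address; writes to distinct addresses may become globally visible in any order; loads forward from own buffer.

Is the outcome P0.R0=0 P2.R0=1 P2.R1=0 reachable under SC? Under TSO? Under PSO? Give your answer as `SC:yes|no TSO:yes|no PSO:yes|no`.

SC:no TSO:yes PSO:yes

outcome vector order: (P0.R0,P2.R0,P2.R1)
under SC → (0,0,0) (0,0,1) (0,0,2) (0,1,1) (0,1,2) (1,0,0) (1,0,1) (1,0,2) (1,1,0) (1,1,1) (1,1,2)
under TSO → (0,0,0) (0,0,1) (0,0,2) (0,1,0) (0,1,1) (0,1,2) (1,0,0) (1,0,1) (1,0,2) (1,1,0) (1,1,1) (1,1,2)
under PSO → (0,0,0) (0,0,1) (0,0,2) (0,1,0) (0,1,1) (0,1,2) (1,0,0) (1,0,1) (1,0,2) (1,1,0) (1,1,1) (1,1,2)
target (0,1,0) ∈ {TSO,PSO}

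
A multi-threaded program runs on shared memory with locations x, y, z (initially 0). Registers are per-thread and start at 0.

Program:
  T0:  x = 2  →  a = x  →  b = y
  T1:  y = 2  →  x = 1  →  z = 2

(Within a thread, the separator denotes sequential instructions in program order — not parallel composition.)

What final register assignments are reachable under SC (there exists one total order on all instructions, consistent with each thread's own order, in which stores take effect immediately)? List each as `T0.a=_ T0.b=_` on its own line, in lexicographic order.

T0.a=1 T0.b=2
T0.a=2 T0.b=0
T0.a=2 T0.b=2

outcome vector order: (T0.a,T0.b)
|SC outcomes| = 3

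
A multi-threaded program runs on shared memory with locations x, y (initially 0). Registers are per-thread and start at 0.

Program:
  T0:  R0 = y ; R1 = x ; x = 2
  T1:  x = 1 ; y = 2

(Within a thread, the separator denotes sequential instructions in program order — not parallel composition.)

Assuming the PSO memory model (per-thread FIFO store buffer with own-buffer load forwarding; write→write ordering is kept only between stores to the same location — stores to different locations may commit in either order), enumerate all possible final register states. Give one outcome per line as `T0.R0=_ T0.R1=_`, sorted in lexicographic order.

T0.R0=0 T0.R1=0
T0.R0=0 T0.R1=1
T0.R0=2 T0.R1=0
T0.R0=2 T0.R1=1

outcome vector order: (T0.R0,T0.R1)
|PSO outcomes| = 4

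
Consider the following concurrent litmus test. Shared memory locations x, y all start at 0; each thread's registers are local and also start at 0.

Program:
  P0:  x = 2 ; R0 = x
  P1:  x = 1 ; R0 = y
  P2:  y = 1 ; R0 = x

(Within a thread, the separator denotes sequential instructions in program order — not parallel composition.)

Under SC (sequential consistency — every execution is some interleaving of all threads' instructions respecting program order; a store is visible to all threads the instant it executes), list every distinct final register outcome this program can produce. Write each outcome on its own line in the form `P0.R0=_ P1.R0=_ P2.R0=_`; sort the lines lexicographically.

P0.R0=1 P1.R0=0 P2.R0=1
P0.R0=1 P1.R0=1 P2.R0=0
P0.R0=1 P1.R0=1 P2.R0=1
P0.R0=1 P1.R0=1 P2.R0=2
P0.R0=2 P1.R0=0 P2.R0=1
P0.R0=2 P1.R0=0 P2.R0=2
P0.R0=2 P1.R0=1 P2.R0=0
P0.R0=2 P1.R0=1 P2.R0=1
P0.R0=2 P1.R0=1 P2.R0=2

outcome vector order: (P0.R0,P1.R0,P2.R0)
|SC outcomes| = 9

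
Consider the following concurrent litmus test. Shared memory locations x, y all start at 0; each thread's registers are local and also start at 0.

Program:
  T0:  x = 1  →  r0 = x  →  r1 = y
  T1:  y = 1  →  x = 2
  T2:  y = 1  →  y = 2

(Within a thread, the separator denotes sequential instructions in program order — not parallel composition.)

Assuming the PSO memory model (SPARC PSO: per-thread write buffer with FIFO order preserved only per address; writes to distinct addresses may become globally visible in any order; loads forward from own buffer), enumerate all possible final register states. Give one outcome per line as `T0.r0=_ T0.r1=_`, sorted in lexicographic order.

outcome vector order: (T0.r0,T0.r1)
|PSO outcomes| = 6

T0.r0=1 T0.r1=0
T0.r0=1 T0.r1=1
T0.r0=1 T0.r1=2
T0.r0=2 T0.r1=0
T0.r0=2 T0.r1=1
T0.r0=2 T0.r1=2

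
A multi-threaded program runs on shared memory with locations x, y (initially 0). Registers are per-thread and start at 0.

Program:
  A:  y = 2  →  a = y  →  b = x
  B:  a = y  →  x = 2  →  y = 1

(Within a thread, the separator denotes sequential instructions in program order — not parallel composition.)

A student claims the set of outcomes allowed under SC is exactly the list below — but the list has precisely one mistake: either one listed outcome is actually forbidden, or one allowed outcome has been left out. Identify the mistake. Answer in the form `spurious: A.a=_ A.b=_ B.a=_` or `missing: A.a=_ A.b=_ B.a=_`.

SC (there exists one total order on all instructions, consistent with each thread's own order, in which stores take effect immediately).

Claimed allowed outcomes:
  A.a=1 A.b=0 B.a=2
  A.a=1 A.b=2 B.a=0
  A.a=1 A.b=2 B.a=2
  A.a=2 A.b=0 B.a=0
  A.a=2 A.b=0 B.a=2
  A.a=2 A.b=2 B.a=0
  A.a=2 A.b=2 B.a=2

outcome vector order: (A.a,A.b,B.a)
SC (6): <1 2 0>, <1 2 2>, <2 0 0>, <2 0 2>, <2 2 0>, <2 2 2>
claimed∖SC = {<1 0 2>}

spurious: A.a=1 A.b=0 B.a=2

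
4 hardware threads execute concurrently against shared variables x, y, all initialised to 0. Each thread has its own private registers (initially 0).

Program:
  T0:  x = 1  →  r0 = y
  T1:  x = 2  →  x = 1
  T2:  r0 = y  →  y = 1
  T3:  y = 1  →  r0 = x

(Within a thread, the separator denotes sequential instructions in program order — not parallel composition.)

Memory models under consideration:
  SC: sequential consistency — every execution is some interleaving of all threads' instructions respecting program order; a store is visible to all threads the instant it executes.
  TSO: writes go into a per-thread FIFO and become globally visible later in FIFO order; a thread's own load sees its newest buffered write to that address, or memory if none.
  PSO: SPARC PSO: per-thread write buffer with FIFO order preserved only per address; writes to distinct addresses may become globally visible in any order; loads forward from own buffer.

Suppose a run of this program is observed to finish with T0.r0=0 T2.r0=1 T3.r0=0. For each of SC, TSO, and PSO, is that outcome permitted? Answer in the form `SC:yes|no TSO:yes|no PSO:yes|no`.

SC:no TSO:yes PSO:yes

outcome vector order: (T0.r0,T2.r0,T3.r0)
SC: 10 outcomes — {0/0/1; 0/0/2; 0/1/1; 0/1/2; 1/0/0; 1/0/1; 1/0/2; 1/1/0; 1/1/1; 1/1/2}
TSO: 12 outcomes — {0/0/0; 0/0/1; 0/0/2; 0/1/0; 0/1/1; 0/1/2; 1/0/0; 1/0/1; 1/0/2; 1/1/0; 1/1/1; 1/1/2}
PSO: 12 outcomes — {0/0/0; 0/0/1; 0/0/2; 0/1/0; 0/1/1; 0/1/2; 1/0/0; 1/0/1; 1/0/2; 1/1/0; 1/1/1; 1/1/2}
target 0/1/0 ∈ {TSO,PSO}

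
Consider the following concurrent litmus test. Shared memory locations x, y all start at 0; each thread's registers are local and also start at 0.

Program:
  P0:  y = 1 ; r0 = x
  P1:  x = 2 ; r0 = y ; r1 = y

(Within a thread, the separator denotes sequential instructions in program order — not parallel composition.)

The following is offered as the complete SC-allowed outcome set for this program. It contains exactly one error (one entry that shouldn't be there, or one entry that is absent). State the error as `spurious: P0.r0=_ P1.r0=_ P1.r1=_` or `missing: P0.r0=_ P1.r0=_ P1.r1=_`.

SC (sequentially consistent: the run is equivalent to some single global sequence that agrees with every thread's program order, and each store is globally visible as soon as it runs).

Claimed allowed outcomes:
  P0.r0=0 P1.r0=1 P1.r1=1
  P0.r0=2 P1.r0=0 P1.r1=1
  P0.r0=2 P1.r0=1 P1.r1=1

outcome vector order: (P0.r0,P1.r0,P1.r1)
SC (4): 0/1/1 2/0/0 2/0/1 2/1/1
SC∖claimed = {2/0/0}

missing: P0.r0=2 P1.r0=0 P1.r1=0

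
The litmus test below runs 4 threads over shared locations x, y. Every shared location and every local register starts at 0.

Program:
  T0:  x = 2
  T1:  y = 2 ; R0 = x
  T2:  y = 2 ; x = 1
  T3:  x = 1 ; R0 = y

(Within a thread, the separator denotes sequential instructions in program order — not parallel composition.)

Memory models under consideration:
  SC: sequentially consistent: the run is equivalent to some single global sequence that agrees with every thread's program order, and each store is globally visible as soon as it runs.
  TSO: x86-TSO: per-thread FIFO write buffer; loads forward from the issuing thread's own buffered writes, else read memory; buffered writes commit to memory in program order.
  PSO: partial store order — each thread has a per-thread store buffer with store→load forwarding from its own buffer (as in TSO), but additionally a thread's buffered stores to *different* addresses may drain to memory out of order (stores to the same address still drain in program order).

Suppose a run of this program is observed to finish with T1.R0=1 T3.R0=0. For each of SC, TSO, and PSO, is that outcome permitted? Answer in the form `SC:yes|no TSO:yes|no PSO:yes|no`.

SC:yes TSO:yes PSO:yes

outcome vector order: (T1.R0,T3.R0)
SC: 5 outcomes — {(0,2) (1,0) (1,2) (2,0) (2,2)}
TSO: 6 outcomes — {(0,0) (0,2) (1,0) (1,2) (2,0) (2,2)}
PSO: 6 outcomes — {(0,0) (0,2) (1,0) (1,2) (2,0) (2,2)}
target (1,0) ∈ {SC,TSO,PSO}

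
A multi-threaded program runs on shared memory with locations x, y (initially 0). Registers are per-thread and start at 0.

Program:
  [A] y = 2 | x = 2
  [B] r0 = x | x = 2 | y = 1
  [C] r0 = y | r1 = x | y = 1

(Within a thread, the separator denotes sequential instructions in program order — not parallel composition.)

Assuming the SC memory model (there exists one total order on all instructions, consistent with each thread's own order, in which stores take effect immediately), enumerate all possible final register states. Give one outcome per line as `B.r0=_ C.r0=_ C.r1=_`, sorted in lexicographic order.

outcome vector order: (B.r0,C.r0,C.r1)
|SC outcomes| = 10

B.r0=0 C.r0=0 C.r1=0
B.r0=0 C.r0=0 C.r1=2
B.r0=0 C.r0=1 C.r1=2
B.r0=0 C.r0=2 C.r1=0
B.r0=0 C.r0=2 C.r1=2
B.r0=2 C.r0=0 C.r1=0
B.r0=2 C.r0=0 C.r1=2
B.r0=2 C.r0=1 C.r1=2
B.r0=2 C.r0=2 C.r1=0
B.r0=2 C.r0=2 C.r1=2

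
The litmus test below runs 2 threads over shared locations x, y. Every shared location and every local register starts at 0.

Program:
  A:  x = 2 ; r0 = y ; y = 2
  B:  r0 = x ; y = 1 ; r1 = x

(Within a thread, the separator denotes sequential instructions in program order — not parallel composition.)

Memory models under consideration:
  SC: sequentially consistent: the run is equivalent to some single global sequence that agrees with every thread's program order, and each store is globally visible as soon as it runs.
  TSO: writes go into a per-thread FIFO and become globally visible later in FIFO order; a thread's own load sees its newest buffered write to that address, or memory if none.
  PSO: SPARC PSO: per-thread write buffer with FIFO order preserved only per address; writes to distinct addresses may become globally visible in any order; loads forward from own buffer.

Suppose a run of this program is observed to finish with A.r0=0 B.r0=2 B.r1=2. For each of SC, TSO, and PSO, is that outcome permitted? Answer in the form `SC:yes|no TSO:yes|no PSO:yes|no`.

outcome vector order: (A.r0,B.r0,B.r1)
under SC → <0 0 2>, <0 2 2>, <1 0 0>, <1 0 2>, <1 2 2>
under TSO → <0 0 0>, <0 0 2>, <0 2 2>, <1 0 0>, <1 0 2>, <1 2 2>
under PSO → <0 0 0>, <0 0 2>, <0 2 2>, <1 0 0>, <1 0 2>, <1 2 2>
target <0 2 2> ∈ {SC,TSO,PSO}

SC:yes TSO:yes PSO:yes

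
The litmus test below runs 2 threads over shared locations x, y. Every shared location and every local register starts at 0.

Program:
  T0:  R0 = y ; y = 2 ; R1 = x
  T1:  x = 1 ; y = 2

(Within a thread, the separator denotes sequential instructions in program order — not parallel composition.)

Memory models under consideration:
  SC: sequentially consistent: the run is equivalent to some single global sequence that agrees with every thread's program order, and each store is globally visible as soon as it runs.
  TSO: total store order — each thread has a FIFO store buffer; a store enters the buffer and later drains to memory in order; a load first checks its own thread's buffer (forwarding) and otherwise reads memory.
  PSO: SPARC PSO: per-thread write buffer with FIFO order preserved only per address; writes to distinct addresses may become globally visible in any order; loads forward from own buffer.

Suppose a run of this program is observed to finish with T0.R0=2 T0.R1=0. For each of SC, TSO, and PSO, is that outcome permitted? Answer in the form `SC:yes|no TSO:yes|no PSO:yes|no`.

outcome vector order: (T0.R0,T0.R1)
under SC → 0/0 0/1 2/1
under TSO → 0/0 0/1 2/1
under PSO → 0/0 0/1 2/0 2/1
target 2/0 ∈ {PSO}

SC:no TSO:no PSO:yes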